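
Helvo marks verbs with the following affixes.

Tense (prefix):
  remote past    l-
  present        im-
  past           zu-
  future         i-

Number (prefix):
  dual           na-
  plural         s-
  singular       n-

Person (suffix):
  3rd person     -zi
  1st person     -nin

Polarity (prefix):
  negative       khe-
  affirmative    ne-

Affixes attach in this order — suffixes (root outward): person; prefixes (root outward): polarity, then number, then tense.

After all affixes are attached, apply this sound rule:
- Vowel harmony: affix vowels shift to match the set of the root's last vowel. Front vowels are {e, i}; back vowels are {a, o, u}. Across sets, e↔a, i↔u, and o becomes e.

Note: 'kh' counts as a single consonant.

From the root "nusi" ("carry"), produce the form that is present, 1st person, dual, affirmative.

Attach polarity affirmative ne- → nenusi.
Attach number dual na- → nanenusi.
Attach tense present im- → imnanenusi.
Attach person 1st person -nin → imnanenusinin.
Apply vowel harmony: imnanenusinin → imnenenusinin.

imnenenusinin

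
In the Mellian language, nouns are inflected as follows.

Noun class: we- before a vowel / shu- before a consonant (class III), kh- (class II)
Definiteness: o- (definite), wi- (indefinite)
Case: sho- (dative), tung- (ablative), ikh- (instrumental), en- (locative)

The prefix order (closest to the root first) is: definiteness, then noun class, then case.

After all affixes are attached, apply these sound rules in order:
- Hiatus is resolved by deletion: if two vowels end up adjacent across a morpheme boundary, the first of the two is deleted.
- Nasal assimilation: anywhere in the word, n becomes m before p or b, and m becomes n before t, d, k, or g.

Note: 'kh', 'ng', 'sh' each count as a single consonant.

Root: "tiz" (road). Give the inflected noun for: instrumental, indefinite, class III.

Attach definiteness indefinite wi- → witiz.
Attach noun class class III shu- (before consonant 'w') → shuwitiz.
Attach case instrumental ikh- → ikhshuwitiz.
Vowel deletion: no change.
Nasal assimilation: no change.

ikhshuwitiz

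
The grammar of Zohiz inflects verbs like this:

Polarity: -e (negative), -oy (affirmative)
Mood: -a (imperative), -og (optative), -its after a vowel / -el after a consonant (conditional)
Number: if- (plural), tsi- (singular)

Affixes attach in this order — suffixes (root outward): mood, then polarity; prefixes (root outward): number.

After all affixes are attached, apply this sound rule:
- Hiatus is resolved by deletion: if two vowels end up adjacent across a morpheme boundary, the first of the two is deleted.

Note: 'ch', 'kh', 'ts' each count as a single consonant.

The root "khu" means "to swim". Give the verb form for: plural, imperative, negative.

ifkhe

Attach mood imperative -a → khua.
Attach polarity negative -e → khuae.
Attach number plural if- → ifkhuae.
Apply vowel deletion: ifkhuae → ifkhe.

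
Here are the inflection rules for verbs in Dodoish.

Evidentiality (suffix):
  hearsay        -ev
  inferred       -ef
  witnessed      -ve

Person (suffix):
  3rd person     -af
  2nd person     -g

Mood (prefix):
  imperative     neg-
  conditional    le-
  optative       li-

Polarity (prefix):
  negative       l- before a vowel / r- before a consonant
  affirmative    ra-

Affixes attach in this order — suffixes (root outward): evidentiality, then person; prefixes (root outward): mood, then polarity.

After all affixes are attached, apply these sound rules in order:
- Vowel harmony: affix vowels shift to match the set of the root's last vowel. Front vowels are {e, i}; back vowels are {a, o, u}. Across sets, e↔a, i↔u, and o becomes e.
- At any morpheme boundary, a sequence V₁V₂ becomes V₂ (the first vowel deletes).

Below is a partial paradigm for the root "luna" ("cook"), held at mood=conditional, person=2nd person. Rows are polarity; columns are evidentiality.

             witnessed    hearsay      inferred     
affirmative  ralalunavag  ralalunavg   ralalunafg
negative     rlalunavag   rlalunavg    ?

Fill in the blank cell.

Attach mood conditional le- → leluna.
Attach polarity negative r- (before consonant 'l') → rleluna.
Attach evidentiality inferred -ef → rlelunaef.
Attach person 2nd person -g → rlelunaefg.
Apply vowel harmony: rlelunaefg → rlalunaafg.
Apply vowel deletion: rlalunaafg → rlalunafg.

rlalunafg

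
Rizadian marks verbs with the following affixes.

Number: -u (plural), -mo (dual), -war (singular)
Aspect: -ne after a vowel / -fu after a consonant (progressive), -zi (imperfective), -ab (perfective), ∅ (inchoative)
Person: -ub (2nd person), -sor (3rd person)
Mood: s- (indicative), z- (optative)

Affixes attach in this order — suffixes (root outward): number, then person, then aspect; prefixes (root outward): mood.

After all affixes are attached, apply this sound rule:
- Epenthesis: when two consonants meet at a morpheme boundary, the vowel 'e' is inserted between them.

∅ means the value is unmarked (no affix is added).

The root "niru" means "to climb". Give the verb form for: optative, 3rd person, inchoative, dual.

zenirumosor

Attach number dual -mo → nirumo.
Attach person 3rd person -sor → nirumosor.
Attach mood optative z- → znirumosor.
aspect = inchoative: zero marking, form stays znirumosor.
Apply epenthesis: znirumosor → zenirumosor.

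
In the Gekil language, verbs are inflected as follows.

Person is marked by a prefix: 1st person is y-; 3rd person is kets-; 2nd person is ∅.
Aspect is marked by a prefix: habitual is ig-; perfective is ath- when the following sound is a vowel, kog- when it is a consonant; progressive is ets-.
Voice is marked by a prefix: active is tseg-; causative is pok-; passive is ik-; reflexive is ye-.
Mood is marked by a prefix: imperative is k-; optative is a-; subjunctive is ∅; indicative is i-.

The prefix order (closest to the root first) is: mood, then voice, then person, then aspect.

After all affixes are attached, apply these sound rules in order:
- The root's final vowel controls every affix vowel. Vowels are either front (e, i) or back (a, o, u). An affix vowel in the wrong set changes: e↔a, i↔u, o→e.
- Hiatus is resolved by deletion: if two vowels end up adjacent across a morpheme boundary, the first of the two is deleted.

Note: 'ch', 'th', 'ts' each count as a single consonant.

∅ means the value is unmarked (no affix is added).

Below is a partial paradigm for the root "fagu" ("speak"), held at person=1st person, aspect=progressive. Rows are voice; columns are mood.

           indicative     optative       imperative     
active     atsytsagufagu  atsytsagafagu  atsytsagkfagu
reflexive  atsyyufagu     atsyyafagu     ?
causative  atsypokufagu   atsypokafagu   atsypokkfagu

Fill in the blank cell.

atsyyakfagu

Attach mood imperative k- → kfagu.
Attach voice reflexive ye- → yekfagu.
Attach person 1st person y- → yyekfagu.
Attach aspect progressive ets- → etsyyekfagu.
Apply vowel harmony: etsyyekfagu → atsyyakfagu.
Vowel deletion: no change.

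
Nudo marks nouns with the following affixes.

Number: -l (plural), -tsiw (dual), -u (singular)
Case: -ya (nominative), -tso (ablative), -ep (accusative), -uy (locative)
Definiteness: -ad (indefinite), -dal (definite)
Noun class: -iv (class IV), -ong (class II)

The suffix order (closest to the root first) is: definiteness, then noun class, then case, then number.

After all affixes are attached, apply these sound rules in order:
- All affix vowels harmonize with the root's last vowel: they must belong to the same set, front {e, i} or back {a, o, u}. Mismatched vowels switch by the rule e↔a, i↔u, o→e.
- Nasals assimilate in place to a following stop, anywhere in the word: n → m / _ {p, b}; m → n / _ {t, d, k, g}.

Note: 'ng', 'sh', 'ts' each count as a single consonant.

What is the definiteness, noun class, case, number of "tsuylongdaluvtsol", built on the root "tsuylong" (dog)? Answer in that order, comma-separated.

definite, class IV, ablative, plural

Segment: tsuylong-dal-iv-tso-l.
definiteness: -dal → definite.
noun class: -iv → class IV.
case: -tso → ablative.
number: -l → plural.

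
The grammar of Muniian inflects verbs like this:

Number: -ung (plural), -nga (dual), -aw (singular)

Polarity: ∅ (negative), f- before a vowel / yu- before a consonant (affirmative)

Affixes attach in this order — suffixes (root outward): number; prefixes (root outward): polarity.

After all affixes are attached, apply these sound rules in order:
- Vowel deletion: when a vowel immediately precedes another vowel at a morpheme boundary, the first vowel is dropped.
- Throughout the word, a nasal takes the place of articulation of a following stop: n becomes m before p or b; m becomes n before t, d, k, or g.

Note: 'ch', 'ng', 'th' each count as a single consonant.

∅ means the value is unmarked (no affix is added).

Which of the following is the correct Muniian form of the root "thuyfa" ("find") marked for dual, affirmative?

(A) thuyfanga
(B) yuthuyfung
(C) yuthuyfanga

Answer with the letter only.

Attach polarity affirmative yu- (before consonant 'th') → yuthuyfa.
Attach number dual -nga → yuthuyfanga.
Vowel deletion: no change.
Nasal assimilation: no change.
So the correct form is yuthuyfanga, option (C).
(A) thuyfanga is wrong: it uses negative instead of affirmative for polarity.
(B) yuthuyfung is wrong: it uses plural instead of dual for number.

C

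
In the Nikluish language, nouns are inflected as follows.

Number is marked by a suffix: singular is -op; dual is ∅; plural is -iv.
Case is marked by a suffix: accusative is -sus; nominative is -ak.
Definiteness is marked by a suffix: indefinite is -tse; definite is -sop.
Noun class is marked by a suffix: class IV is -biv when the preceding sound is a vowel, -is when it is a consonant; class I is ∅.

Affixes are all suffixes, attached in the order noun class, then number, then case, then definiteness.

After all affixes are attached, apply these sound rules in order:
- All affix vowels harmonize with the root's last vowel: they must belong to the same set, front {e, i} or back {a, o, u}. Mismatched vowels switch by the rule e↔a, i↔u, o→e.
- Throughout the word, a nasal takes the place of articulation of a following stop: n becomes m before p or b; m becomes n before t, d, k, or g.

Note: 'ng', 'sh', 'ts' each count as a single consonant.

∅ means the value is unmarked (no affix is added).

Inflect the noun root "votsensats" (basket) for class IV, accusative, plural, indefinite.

Attach noun class class IV -is (after consonant 'ts') → votsensatsis.
Attach number plural -iv → votsensatsisiv.
Attach case accusative -sus → votsensatsisivsus.
Attach definiteness indefinite -tse → votsensatsisivsustse.
Apply vowel harmony: votsensatsisivsustse → votsensatsusuvsustsa.
Nasal assimilation: no change.

votsensatsusuvsustsa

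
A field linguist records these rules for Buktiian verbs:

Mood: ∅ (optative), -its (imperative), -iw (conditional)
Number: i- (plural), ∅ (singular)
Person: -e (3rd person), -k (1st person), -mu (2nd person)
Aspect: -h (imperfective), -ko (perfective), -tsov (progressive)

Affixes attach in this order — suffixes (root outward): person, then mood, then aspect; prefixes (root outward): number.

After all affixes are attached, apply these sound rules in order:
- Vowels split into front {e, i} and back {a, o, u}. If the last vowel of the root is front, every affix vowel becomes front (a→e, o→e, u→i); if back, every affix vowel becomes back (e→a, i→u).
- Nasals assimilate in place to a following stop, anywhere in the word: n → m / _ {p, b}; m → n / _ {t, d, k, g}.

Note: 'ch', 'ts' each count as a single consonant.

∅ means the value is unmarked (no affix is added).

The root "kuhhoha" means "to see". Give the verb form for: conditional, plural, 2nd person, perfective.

Attach person 2nd person -mu → kuhhohamu.
Attach mood conditional -iw → kuhhohamuiw.
Attach aspect perfective -ko → kuhhohamuiwko.
Attach number plural i- → ikuhhohamuiwko.
Apply vowel harmony: ikuhhohamuiwko → ukuhhohamuuwko.
Nasal assimilation: no change.

ukuhhohamuuwko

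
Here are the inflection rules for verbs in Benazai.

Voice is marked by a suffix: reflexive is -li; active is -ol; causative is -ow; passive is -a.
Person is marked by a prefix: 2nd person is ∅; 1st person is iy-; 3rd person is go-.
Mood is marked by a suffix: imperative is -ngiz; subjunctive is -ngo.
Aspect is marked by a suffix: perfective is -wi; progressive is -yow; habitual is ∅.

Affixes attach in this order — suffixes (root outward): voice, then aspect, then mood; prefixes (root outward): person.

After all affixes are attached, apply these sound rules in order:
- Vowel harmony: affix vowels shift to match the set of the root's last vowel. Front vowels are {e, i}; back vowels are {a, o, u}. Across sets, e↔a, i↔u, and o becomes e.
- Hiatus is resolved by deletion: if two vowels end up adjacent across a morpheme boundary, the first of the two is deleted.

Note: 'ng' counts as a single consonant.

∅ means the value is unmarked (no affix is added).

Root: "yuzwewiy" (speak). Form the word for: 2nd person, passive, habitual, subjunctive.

yuzwewiyenge

Attach voice passive -a → yuzwewiya.
aspect = habitual: zero marking, form stays yuzwewiya.
Attach mood subjunctive -ngo → yuzwewiyango.
person = 2nd person: zero marking, form stays yuzwewiyango.
Apply vowel harmony: yuzwewiyango → yuzwewiyenge.
Vowel deletion: no change.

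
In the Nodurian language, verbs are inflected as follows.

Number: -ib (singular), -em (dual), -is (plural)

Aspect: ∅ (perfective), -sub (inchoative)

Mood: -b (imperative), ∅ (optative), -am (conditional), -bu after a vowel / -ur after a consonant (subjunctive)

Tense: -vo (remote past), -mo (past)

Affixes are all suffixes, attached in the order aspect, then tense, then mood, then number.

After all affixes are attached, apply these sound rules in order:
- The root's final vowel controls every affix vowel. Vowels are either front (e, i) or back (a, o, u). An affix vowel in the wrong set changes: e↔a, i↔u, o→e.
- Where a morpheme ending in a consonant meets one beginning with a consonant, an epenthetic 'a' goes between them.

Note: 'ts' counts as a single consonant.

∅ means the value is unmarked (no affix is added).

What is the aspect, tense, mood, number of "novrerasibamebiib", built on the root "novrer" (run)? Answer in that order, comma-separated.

inchoative, past, subjunctive, singular

Segment: novrer-sub-mo-bu-ib.
aspect: -sub → inchoative.
tense: -mo → past.
mood: -bu/ur → subjunctive.
number: -ib → singular.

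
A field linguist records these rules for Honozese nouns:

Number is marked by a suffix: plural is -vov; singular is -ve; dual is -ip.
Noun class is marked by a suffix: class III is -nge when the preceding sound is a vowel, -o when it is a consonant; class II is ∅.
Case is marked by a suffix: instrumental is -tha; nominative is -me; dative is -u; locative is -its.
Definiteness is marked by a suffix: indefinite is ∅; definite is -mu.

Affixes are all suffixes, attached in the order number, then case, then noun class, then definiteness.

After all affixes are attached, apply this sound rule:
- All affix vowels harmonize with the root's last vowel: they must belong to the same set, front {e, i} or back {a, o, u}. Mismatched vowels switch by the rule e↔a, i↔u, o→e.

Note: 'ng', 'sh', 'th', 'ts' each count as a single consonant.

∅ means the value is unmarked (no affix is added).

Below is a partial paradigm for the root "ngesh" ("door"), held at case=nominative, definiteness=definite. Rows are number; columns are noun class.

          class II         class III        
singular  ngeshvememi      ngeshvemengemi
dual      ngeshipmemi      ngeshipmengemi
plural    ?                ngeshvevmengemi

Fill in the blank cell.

ngeshvevmemi

Attach number plural -vov → ngeshvov.
Attach case nominative -me → ngeshvovme.
noun class = class II: zero marking, form stays ngeshvovme.
Attach definiteness definite -mu → ngeshvovmemu.
Apply vowel harmony: ngeshvovmemu → ngeshvevmemi.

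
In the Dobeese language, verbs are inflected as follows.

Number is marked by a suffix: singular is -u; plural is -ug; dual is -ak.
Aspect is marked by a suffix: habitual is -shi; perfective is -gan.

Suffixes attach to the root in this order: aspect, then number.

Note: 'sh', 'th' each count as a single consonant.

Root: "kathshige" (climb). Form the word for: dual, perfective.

kathshigeganak

Attach aspect perfective -gan → kathshigegan.
Attach number dual -ak → kathshigeganak.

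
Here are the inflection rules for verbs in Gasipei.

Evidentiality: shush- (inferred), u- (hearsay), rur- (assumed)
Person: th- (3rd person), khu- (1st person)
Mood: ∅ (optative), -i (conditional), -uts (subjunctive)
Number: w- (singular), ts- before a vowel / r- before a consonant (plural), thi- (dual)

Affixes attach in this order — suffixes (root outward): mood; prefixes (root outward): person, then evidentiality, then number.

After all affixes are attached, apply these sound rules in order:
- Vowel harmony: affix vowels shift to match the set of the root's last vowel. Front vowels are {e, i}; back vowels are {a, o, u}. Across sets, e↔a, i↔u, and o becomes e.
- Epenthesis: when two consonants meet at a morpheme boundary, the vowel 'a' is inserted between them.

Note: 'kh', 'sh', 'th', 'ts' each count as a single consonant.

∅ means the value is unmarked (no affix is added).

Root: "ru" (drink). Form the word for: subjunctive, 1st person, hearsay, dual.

thuukhuruuts

Attach person 1st person khu- → khuru.
Attach evidentiality hearsay u- → ukhuru.
Attach mood subjunctive -uts → ukhuruuts.
Attach number dual thi- → thiukhuruuts.
Apply vowel harmony: thiukhuruuts → thuukhuruuts.
Epenthesis: no change.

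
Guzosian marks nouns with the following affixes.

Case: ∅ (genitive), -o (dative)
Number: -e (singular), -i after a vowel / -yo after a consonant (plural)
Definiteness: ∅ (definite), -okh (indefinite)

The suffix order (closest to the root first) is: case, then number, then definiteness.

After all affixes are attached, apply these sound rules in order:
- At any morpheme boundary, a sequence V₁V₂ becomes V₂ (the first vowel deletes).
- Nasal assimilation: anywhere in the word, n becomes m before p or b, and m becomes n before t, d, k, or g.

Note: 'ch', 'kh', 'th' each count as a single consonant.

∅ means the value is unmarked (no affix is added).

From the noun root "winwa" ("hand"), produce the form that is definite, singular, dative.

Attach case dative -o → winwao.
Attach number singular -e → winwaoe.
definiteness = definite: zero marking, form stays winwaoe.
Apply vowel deletion: winwaoe → winwe.
Nasal assimilation: no change.

winwe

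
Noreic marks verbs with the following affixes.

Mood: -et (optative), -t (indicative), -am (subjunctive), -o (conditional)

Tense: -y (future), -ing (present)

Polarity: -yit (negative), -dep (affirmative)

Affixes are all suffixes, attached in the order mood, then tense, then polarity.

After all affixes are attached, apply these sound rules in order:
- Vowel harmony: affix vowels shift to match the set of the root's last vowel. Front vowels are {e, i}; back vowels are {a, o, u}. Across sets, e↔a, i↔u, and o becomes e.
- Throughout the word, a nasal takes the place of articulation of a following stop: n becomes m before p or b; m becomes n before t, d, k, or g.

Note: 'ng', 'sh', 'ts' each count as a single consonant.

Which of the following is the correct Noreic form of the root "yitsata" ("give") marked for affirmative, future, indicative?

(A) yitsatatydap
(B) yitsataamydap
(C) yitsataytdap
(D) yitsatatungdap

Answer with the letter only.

Attach mood indicative -t → yitsatat.
Attach tense future -y → yitsataty.
Attach polarity affirmative -dep → yitsatatydep.
Apply vowel harmony: yitsatatydep → yitsatatydap.
Nasal assimilation: no change.
So the correct form is yitsatatydap, option (A).
(D) yitsatatungdap is wrong: it uses present instead of future for tense.
(C) yitsataytdap is wrong: it has the affixes in the wrong order.
(B) yitsataamydap is wrong: it uses subjunctive instead of indicative for mood.

A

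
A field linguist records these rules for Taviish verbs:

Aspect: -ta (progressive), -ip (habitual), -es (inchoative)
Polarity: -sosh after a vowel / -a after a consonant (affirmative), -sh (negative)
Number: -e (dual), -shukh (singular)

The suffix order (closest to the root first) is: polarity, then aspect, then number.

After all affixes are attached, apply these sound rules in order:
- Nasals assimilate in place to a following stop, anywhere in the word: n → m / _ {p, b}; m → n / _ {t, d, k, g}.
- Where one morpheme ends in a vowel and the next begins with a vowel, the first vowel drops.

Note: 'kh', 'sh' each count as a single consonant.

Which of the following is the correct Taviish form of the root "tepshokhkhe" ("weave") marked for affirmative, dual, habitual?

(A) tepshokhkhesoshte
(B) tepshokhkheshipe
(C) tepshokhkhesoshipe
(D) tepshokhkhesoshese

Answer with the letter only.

C

Attach polarity affirmative -sosh (after vowel 'e') → tepshokhkhesosh.
Attach aspect habitual -ip → tepshokhkhesoship.
Attach number dual -e → tepshokhkhesoshipe.
Nasal assimilation: no change.
Vowel deletion: no change.
So the correct form is tepshokhkhesoshipe, option (C).
(D) tepshokhkhesoshese is wrong: it uses inchoative instead of habitual for aspect.
(B) tepshokhkheshipe is wrong: it uses negative instead of affirmative for polarity.
(A) tepshokhkhesoshte is wrong: it uses progressive instead of habitual for aspect.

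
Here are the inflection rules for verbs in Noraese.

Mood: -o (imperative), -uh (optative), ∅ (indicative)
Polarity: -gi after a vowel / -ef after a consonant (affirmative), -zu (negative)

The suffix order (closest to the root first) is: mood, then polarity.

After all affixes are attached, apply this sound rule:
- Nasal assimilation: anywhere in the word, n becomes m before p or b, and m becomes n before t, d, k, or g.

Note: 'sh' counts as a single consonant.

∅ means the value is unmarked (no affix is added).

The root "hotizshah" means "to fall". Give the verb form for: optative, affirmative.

hotizshahuhef

Attach mood optative -uh → hotizshahuh.
Attach polarity affirmative -ef (after consonant 'h') → hotizshahuhef.
Nasal assimilation: no change.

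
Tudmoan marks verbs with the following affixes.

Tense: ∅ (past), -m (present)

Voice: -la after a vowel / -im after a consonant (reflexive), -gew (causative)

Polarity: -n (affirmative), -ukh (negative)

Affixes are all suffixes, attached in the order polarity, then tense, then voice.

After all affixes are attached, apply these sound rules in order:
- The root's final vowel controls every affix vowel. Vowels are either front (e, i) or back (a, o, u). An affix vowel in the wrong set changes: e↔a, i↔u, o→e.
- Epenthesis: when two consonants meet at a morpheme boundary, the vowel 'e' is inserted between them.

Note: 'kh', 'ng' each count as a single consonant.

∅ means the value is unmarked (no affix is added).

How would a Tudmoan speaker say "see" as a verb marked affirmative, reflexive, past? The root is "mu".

Attach polarity affirmative -n → mun.
tense = past: zero marking, form stays mun.
Attach voice reflexive -im (after consonant 'n') → munim.
Apply vowel harmony: munim → munum.
Epenthesis: no change.

munum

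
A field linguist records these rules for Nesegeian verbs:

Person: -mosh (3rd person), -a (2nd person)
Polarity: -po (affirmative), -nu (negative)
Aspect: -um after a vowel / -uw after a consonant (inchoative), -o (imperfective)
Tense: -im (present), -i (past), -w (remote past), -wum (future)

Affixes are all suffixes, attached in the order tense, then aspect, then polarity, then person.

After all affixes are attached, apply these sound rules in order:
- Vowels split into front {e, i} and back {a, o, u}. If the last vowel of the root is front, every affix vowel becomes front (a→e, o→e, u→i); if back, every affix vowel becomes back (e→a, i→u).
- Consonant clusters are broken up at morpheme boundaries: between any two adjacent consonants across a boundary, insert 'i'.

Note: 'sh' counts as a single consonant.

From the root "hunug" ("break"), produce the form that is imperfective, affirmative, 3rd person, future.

Attach tense future -wum → hunugwum.
Attach aspect imperfective -o → hunugwumo.
Attach polarity affirmative -po → hunugwumopo.
Attach person 3rd person -mosh → hunugwumopomosh.
Vowel harmony: no change.
Apply epenthesis: hunugwumopomosh → hunugiwumopomosh.

hunugiwumopomosh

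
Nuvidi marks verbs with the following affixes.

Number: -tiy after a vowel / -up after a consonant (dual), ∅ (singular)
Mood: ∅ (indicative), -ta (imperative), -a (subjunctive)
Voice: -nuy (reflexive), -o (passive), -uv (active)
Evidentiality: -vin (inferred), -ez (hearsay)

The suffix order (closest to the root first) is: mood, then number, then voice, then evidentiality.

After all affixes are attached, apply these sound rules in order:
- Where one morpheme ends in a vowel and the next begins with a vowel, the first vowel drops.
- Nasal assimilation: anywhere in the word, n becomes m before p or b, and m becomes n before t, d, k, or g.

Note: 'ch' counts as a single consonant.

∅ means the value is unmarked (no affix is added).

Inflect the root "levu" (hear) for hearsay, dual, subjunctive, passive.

levatiyez

Attach mood subjunctive -a → levua.
Attach number dual -tiy (after vowel 'a') → levuatiy.
Attach voice passive -o → levuatiyo.
Attach evidentiality hearsay -ez → levuatiyoez.
Apply vowel deletion: levuatiyoez → levatiyez.
Nasal assimilation: no change.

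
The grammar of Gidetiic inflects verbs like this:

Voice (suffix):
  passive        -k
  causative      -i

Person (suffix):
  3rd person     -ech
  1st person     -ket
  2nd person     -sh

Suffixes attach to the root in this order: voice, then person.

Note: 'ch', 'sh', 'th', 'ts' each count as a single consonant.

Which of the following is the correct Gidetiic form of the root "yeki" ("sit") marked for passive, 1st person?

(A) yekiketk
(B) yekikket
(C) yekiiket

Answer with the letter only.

Attach voice passive -k → yekik.
Attach person 1st person -ket → yekikket.
So the correct form is yekikket, option (B).
(C) yekiiket is wrong: it uses causative instead of passive for voice.
(A) yekiketk is wrong: it has the affixes in the wrong order.

B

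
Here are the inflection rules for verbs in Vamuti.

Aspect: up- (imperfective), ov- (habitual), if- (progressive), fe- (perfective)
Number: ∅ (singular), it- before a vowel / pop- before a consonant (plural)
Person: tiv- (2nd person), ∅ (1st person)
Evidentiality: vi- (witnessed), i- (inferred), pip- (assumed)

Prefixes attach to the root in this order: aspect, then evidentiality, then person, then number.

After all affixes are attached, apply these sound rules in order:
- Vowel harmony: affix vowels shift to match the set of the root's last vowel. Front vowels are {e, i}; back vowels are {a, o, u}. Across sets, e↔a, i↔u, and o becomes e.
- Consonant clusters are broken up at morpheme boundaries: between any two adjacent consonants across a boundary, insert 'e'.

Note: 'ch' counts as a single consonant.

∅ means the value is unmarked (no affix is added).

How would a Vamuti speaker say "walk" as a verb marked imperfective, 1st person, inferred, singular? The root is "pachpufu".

Attach aspect imperfective up- → uppachpufu.
Attach evidentiality inferred i- → iuppachpufu.
person = 1st person: zero marking, form stays iuppachpufu.
number = singular: zero marking, form stays iuppachpufu.
Apply vowel harmony: iuppachpufu → uuppachpufu.
Apply epenthesis: uuppachpufu → uupepachpufu.

uupepachpufu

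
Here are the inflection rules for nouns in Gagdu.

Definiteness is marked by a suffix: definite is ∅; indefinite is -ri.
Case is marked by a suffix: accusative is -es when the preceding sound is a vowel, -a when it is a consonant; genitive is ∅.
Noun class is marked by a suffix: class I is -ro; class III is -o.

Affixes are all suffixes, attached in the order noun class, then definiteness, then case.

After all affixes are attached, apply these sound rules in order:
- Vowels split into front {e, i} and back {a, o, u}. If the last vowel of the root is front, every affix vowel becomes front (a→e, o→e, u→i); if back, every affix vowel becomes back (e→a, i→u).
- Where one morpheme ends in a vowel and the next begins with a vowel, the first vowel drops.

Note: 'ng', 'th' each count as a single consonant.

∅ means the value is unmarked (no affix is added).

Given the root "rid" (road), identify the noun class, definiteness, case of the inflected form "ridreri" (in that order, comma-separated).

class I, indefinite, genitive

Segment: rid-ro-ri.
noun class: -ro → class I.
definiteness: -ri → indefinite.
case: ∅ → genitive.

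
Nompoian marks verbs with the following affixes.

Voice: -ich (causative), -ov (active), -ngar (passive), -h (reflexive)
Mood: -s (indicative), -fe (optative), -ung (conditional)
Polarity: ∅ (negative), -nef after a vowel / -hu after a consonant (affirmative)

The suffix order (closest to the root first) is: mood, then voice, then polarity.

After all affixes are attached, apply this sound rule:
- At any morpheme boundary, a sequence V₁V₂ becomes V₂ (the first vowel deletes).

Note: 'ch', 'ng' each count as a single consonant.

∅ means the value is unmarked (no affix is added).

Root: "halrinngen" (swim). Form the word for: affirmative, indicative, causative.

halrinngensichhu

Attach mood indicative -s → halrinngens.
Attach voice causative -ich → halrinngensich.
Attach polarity affirmative -hu (after consonant 'ch') → halrinngensichhu.
Vowel deletion: no change.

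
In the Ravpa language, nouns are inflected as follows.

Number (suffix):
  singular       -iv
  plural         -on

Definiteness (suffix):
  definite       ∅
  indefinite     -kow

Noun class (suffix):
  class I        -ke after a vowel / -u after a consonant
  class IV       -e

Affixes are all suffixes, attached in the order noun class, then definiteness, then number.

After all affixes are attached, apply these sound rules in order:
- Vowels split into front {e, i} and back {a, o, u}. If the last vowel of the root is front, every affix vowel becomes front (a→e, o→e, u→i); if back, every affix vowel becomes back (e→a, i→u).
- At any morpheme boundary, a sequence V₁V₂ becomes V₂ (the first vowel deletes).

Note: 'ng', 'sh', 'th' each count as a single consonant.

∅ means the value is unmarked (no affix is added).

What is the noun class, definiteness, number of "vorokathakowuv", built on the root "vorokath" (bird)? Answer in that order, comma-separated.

class IV, indefinite, singular

Segment: vorokath-e-kow-iv.
noun class: -e → class IV.
definiteness: -kow → indefinite.
number: -iv → singular.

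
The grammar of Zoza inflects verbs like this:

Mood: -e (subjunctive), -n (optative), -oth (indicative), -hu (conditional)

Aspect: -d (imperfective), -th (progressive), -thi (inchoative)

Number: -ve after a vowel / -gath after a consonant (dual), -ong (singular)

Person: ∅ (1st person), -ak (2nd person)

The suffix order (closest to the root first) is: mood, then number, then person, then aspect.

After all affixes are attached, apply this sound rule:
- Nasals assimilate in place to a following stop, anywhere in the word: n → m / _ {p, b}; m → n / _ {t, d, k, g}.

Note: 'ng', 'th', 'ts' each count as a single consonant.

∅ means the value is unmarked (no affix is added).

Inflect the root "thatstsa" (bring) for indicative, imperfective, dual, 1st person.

thatstsaothgathd

Attach mood indicative -oth → thatstsaoth.
Attach number dual -gath (after consonant 'th') → thatstsaothgath.
person = 1st person: zero marking, form stays thatstsaothgath.
Attach aspect imperfective -d → thatstsaothgathd.
Nasal assimilation: no change.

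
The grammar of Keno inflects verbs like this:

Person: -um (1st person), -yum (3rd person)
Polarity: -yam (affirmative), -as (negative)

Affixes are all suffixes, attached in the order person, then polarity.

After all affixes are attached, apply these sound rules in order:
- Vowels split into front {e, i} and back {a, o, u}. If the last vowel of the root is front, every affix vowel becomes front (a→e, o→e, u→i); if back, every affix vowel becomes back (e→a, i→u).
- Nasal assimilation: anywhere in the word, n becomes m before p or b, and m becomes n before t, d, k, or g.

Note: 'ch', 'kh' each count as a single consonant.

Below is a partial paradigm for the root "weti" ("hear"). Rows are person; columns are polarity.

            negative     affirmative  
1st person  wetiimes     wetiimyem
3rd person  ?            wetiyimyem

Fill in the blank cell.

wetiyimes

Attach person 3rd person -yum → wetiyum.
Attach polarity negative -as → wetiyumas.
Apply vowel harmony: wetiyumas → wetiyimes.
Nasal assimilation: no change.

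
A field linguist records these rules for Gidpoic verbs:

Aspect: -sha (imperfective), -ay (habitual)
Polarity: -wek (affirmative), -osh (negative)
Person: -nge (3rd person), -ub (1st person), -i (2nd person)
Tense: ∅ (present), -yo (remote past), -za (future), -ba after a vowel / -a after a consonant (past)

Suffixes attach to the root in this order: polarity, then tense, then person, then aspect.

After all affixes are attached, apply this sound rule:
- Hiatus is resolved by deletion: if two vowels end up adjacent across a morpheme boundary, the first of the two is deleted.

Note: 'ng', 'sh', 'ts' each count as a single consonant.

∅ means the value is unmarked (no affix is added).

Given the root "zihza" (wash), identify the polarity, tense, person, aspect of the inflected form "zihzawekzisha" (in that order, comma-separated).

Segment: zihza-wek-za-i-sha.
polarity: -wek → affirmative.
tense: -za → future.
person: -i → 2nd person.
aspect: -sha → imperfective.

affirmative, future, 2nd person, imperfective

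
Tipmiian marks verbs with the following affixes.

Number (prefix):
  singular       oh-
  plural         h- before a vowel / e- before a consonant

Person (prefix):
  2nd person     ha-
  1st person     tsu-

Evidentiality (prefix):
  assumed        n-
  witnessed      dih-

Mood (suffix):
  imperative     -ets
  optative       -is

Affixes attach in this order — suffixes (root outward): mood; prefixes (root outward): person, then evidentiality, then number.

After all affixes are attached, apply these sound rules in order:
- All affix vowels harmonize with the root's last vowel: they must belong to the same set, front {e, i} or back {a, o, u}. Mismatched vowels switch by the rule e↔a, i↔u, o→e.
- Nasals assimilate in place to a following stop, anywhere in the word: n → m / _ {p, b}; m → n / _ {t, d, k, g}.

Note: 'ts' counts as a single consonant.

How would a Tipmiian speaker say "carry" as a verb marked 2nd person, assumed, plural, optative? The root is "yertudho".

anhayertudhous

Attach mood optative -is → yertudhois.
Attach person 2nd person ha- → hayertudhois.
Attach evidentiality assumed n- → nhayertudhois.
Attach number plural e- (before consonant 'n') → enhayertudhois.
Apply vowel harmony: enhayertudhois → anhayertudhous.
Nasal assimilation: no change.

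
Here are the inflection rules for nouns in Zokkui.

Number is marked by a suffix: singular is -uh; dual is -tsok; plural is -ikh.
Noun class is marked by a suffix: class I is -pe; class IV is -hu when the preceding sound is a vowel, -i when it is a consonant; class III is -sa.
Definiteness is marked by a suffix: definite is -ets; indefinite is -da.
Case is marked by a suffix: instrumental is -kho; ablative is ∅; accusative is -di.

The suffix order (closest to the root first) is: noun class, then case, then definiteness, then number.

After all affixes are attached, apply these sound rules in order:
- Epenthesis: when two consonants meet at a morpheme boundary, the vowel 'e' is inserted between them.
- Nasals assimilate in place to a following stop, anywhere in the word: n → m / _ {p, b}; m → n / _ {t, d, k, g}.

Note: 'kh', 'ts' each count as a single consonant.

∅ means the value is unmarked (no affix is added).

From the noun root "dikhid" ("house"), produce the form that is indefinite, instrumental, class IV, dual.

Attach noun class class IV -i (after consonant 'd') → dikhidi.
Attach case instrumental -kho → dikhidikho.
Attach definiteness indefinite -da → dikhidikhoda.
Attach number dual -tsok → dikhidikhodatsok.
Epenthesis: no change.
Nasal assimilation: no change.

dikhidikhodatsok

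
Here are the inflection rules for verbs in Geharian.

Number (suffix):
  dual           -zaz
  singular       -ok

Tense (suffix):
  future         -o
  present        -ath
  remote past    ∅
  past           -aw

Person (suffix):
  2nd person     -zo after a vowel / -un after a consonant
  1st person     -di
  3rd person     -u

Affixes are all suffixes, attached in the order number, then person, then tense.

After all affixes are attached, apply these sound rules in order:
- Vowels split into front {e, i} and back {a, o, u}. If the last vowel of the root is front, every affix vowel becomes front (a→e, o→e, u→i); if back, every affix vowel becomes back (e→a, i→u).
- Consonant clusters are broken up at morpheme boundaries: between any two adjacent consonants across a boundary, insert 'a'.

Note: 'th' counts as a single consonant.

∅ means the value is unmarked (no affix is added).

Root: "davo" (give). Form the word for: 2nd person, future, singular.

davookuno

Attach number singular -ok → davook.
Attach person 2nd person -un (after consonant 'k') → davookun.
Attach tense future -o → davookuno.
Vowel harmony: no change.
Epenthesis: no change.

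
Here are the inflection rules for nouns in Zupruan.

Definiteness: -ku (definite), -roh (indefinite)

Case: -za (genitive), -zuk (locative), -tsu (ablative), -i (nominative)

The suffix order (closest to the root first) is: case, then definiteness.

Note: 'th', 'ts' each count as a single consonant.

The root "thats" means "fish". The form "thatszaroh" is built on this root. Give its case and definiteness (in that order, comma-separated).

genitive, indefinite

Segment: thats-za-roh.
case: -za → genitive.
definiteness: -roh → indefinite.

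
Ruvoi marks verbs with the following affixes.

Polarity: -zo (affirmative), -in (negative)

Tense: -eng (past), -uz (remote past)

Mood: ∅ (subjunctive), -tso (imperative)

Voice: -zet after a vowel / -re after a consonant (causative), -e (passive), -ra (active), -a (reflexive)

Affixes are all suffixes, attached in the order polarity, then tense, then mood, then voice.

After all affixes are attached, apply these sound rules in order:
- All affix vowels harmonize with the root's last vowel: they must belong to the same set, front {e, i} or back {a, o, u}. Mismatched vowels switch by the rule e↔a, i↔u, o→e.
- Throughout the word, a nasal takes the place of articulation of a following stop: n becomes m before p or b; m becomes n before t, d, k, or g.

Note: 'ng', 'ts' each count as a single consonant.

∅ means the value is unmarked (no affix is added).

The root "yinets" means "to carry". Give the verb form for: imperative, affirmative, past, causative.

yinetszeengtsezet

Attach polarity affirmative -zo → yinetszo.
Attach tense past -eng → yinetszoeng.
Attach mood imperative -tso → yinetszoengtso.
Attach voice causative -zet (after vowel 'o') → yinetszoengtsozet.
Apply vowel harmony: yinetszoengtsozet → yinetszeengtsezet.
Nasal assimilation: no change.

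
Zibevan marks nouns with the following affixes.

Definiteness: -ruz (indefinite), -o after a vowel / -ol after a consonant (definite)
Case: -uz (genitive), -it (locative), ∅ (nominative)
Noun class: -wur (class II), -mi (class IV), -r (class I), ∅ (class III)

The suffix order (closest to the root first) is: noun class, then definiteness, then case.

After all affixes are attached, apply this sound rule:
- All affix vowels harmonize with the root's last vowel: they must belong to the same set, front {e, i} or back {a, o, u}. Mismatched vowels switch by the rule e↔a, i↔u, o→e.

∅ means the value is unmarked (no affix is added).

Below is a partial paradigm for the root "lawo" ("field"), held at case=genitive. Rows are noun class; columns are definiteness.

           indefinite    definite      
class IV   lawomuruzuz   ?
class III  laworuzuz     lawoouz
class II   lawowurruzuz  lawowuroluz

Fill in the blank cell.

lawomuouz

Attach noun class class IV -mi → lawomi.
Attach definiteness definite -o (after vowel 'i') → lawomio.
Attach case genitive -uz → lawomiouz.
Apply vowel harmony: lawomiouz → lawomuouz.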